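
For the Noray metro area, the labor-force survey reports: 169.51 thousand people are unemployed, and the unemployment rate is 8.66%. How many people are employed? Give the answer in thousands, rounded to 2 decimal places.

About 1,787.88 thousand are employed.

Labor force = U / u = 169.51 / 0.0866 ≈ 1,957.39 thousand.
Employed = labor force − unemployed = 1,957.39 − 169.51 = 1,787.88 thousand.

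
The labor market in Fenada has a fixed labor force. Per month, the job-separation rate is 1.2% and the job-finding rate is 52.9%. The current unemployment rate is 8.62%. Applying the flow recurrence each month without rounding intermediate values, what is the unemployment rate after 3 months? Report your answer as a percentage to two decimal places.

Unemployment rate after three months ≈ 2.84%.

With a fixed labor force, u_{t+1} = u_t + s·(1−u_t) − f·u_t = u_t·(1−s−f) + s.
Here 1−s−f = 0.459 and s = 0.012.
u_1 = 0.086200 × 0.459 + 0.012 = 0.051566.
u_2 = 0.051566 × 0.459 + 0.012 = 0.035669.
u_3 = 0.035669 × 0.459 + 0.012 = 0.028372.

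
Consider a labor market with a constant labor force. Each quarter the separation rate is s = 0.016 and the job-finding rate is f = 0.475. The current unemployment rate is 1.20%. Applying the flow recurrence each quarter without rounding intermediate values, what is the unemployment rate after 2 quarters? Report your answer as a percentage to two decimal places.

With a fixed labor force, u_{t+1} = u_t + s·(1−u_t) − f·u_t = u_t·(1−s−f) + s.
Here 1−s−f = 0.509 and s = 0.016.
u_1 = 0.012000 × 0.509 + 0.016 = 0.022108.
u_2 = 0.022108 × 0.509 + 0.016 = 0.027253.

Unemployment rate after two quarters ≈ 2.73%.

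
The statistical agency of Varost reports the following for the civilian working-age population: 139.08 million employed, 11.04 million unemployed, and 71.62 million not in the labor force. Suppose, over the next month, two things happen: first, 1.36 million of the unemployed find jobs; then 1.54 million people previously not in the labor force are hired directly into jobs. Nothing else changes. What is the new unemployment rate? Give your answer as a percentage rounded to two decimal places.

Initially, labor force = 139.08 + 11.04 = 150.12 million, so u = 11.04/150.12 = 7.35%.
After the first change, unemployed falls and employed rises by 1.36; labor force unchanged → E = 140.44, U = 9.68, labor force = 150.12 million.
After the second change, employed and labor force both rise by 1.54; unemployed unchanged → E = 141.98, U = 9.68, labor force = 151.66 million.
New unemployment rate = 9.68 / 151.66 = 6.38%.

New unemployment rate ≈ 6.38%.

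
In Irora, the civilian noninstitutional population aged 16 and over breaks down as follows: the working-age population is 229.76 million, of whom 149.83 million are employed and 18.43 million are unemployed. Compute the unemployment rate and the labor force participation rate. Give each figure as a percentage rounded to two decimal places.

Labor force = employed + unemployed = 149.83 + 18.43 = 168.26 million.
Unemployment rate = 18.43 / 168.26 = 10.95%.
Labor force participation rate = 168.26 / 229.76 = 73.23%.

Unemployment rate ≈ 10.95%; labor force participation rate ≈ 73.23%.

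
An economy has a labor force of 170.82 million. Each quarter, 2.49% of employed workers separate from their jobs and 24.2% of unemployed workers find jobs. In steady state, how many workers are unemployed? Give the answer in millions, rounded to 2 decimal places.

About 15.94 million are unemployed in steady state.

Steady-state unemployment rate u* = s/(s+f) = 2.49/(2.49+24.2) = 0.093293.
Unemployed = u* × labor force = 0.093293 × 170.82 ≈ 15.94 million.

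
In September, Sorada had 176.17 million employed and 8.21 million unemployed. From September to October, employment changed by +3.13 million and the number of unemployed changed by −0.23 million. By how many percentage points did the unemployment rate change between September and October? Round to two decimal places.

September: labor force = 176.17 + 8.21 = 184.38; u = 8.21/184.38 = 4.45%.
October: labor force = 179.30 + 7.98 = 187.28; u = 7.98/187.28 = 4.26%.
Change = 4.26% − 4.45% = −0.19 pp.

The unemployment rate changed by −0.19 percentage points.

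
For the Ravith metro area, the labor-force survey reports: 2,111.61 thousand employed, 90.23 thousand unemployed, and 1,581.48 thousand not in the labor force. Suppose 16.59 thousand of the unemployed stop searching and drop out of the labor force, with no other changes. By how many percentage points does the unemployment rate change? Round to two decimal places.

Initially, labor force = 2,111.61 + 90.23 = 2,201.84 thousand, so u = 90.23/2,201.84 = 4.10%.
After the change, unemployed and labor force both fall by 16.59 → E = 2,111.61, U = 73.64, labor force = 2,185.25 thousand.
New unemployment rate = 73.64 / 2,185.25 = 3.37%.
Change = 3.37% − 4.10% = −0.73 percentage points.

The unemployment rate changes by −0.73 percentage points.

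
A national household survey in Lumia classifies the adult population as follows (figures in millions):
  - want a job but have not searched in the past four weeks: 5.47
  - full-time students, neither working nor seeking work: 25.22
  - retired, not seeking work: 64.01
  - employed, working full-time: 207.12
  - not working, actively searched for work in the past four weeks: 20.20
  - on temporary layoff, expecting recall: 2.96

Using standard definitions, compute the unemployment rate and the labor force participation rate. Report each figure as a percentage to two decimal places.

Employed = 207.12 million.
Unemployed = 20.20 + 2.96 = 23.16 million (jobless and actively searching, or on temporary layoff).
Labor force = 207.12 + 23.16 = 230.28 million.
Not in labor force = 5.47 + 25.22 + 64.01 = 94.70 million (those not working and not actively searching are outside the labor force — including those who want a job but have given up searching).
Civilian working-age population = 230.28 + 94.70 = 324.98 million.
Unemployment rate = 23.16 / 230.28 = 10.06%.
Labor force participation rate = 230.28 / 324.98 = 70.86%.

Unemployment rate ≈ 10.06%; labor force participation rate ≈ 70.86%.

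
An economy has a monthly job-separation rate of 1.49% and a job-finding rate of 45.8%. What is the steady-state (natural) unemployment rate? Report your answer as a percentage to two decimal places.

Steady-state unemployment rate ≈ 3.15%.

At steady state the flows balance: s·E = f·U, so U/(E+U) = s/(s+f).
u* = 1.49 / (1.49 + 45.8) = 1.49 / 47.29 = 3.15%.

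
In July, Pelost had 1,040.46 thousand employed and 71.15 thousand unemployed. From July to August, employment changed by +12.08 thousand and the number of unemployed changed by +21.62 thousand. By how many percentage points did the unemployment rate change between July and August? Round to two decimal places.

The unemployment rate changed by +1.70 percentage points.

July: labor force = 1,040.46 + 71.15 = 1,111.61; u = 71.15/1,111.61 = 6.40%.
August: labor force = 1,052.54 + 92.77 = 1,145.31; u = 92.77/1,145.31 = 8.10%.
Change = 8.10% − 6.40% = +1.70 pp.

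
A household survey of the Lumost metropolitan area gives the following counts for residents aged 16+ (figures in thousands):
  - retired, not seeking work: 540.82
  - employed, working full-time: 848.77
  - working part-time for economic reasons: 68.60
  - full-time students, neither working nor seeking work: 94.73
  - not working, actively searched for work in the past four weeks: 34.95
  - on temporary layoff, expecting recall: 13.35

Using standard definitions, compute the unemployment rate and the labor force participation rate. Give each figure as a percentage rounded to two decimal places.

Employed = 848.77 + 68.60 = 917.37 thousand (anyone who worked, including part-time for economic reasons, counts as employed).
Unemployed = 34.95 + 13.35 = 48.30 thousand (jobless and actively searching, or on temporary layoff).
Labor force = 917.37 + 48.30 = 965.67 thousand.
Not in labor force = 540.82 + 94.73 = 635.55 thousand (those not working and not actively searching are outside the labor force).
Civilian working-age population = 965.67 + 635.55 = 1,601.22 thousand.
Unemployment rate = 48.30 / 965.67 = 5.00%.
Labor force participation rate = 965.67 / 1,601.22 = 60.31%.

Unemployment rate ≈ 5.00%; labor force participation rate ≈ 60.31%.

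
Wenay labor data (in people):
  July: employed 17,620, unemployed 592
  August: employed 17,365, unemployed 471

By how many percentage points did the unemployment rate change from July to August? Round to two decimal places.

July: labor force = 17,620 + 592 = 18,212; u = 592/18,212 = 3.25%.
August: labor force = 17,365 + 471 = 17,836; u = 471/17,836 = 2.64%.
Change = 2.64% − 3.25% = −0.61 pp.

The unemployment rate changed by −0.61 percentage points.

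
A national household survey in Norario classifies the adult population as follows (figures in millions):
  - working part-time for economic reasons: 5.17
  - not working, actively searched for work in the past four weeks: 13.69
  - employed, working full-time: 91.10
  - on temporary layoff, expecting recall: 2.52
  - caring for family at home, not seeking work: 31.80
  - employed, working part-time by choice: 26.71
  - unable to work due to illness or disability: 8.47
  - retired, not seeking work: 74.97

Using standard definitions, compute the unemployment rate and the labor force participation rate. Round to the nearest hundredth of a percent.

Employed = 5.17 + 91.10 + 26.71 = 122.98 million (anyone who worked, including part-time for economic reasons, counts as employed).
Unemployed = 13.69 + 2.52 = 16.21 million (jobless and actively searching, or on temporary layoff).
Labor force = 122.98 + 16.21 = 139.19 million.
Not in labor force = 31.80 + 8.47 + 74.97 = 115.24 million (those not working and not actively searching are outside the labor force).
Civilian working-age population = 139.19 + 115.24 = 254.43 million.
Unemployment rate = 16.21 / 139.19 = 11.65%.
Labor force participation rate = 139.19 / 254.43 = 54.71%.

Unemployment rate ≈ 11.65%; labor force participation rate ≈ 54.71%.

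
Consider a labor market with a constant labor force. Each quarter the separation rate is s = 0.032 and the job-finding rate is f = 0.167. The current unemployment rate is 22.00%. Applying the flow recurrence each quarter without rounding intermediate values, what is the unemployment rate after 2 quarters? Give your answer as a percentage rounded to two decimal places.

With a fixed labor force, u_{t+1} = u_t + s·(1−u_t) − f·u_t = u_t·(1−s−f) + s.
Here 1−s−f = 0.801 and s = 0.032.
u_1 = 0.220000 × 0.801 + 0.032 = 0.208220.
u_2 = 0.208220 × 0.801 + 0.032 = 0.198784.

Unemployment rate after two quarters ≈ 19.88%.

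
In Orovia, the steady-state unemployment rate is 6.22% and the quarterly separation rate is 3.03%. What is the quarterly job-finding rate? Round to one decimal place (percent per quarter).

From u* = s/(s+f): f = s·(1−u)/u.
f = 3.03 × (1 − 0.0622) / 0.0622 = 2.8415 / 0.0622 ≈ 45.7% per quarter.

Job-finding rate ≈ 45.7% per quarter.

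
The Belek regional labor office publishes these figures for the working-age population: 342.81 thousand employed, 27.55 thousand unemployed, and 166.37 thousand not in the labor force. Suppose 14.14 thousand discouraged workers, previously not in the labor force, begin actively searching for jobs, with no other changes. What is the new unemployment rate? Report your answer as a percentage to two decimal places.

Initially, labor force = 342.81 + 27.55 = 370.36 thousand, so u = 27.55/370.36 = 7.44%.
After the change, unemployed and labor force both rise by 14.14 → E = 342.81, U = 41.69, labor force = 384.50 thousand.
New unemployment rate = 41.69 / 384.50 = 10.84%.

New unemployment rate ≈ 10.84%.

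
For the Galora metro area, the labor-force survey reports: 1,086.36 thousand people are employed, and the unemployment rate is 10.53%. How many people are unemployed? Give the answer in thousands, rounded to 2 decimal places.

About 127.86 thousand are unemployed.

Let U be the number unemployed. The labor force is E + U, and U/(E+U) = 0.1053.
So U = 0.1053 × 1,086.36 / (1 − 0.1053) = 114.3937 / 0.8947 ≈ 127.86 thousand.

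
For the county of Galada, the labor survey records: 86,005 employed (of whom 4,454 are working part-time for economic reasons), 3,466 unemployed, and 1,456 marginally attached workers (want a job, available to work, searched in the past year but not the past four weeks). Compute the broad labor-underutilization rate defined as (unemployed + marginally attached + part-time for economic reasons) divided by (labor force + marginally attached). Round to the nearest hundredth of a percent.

Broad underutilization rate ≈ 10.31%.

Labor force = 86,005 + 3,466 = 89,471.
Numerator = 3,466 + 1,456 + 4,454 = 9,376.
Denominator = 89,471 + 1,456 = 90,927.
Broad rate = 9,376 / 90,927 = 10.31%.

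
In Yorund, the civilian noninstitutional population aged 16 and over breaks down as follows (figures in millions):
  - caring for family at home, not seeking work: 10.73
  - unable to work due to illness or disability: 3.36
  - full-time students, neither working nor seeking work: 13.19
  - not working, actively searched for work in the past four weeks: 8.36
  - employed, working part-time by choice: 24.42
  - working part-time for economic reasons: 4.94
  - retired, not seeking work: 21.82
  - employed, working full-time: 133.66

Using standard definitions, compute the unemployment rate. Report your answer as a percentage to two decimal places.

Unemployment rate ≈ 4.88%.

Employed = 24.42 + 4.94 + 133.66 = 163.02 million (anyone who worked, including part-time for economic reasons, counts as employed).
Unemployed = 8.36 million.
Labor force = 163.02 + 8.36 = 171.38 million.
Unemployment rate = 8.36 / 171.38 = 4.88%.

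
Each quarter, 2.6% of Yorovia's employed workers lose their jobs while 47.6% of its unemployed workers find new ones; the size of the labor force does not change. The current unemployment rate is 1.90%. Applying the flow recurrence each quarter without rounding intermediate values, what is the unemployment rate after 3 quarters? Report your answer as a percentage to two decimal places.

Unemployment rate after three quarters ≈ 4.77%.

With a fixed labor force, u_{t+1} = u_t + s·(1−u_t) − f·u_t = u_t·(1−s−f) + s.
Here 1−s−f = 0.498 and s = 0.026.
u_1 = 0.019000 × 0.498 + 0.026 = 0.035462.
u_2 = 0.035462 × 0.498 + 0.026 = 0.043660.
u_3 = 0.043660 × 0.498 + 0.026 = 0.047743.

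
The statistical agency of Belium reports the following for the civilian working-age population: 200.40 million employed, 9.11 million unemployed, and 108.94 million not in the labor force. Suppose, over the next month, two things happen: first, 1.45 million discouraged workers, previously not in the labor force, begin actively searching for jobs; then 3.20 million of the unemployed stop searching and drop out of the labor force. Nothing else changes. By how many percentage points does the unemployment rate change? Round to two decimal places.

Initially, labor force = 200.40 + 9.11 = 209.51 million, so u = 9.11/209.51 = 4.35%.
After the first change, unemployed and labor force both rise by 1.45 → E = 200.40, U = 10.56, labor force = 210.96 million.
After the second change, unemployed and labor force both fall by 3.20 → E = 200.40, U = 7.36, labor force = 207.76 million.
New unemployment rate = 7.36 / 207.76 = 3.54%.
Change = 3.54% − 4.35% = −0.81 percentage points.

The unemployment rate changes by −0.81 percentage points.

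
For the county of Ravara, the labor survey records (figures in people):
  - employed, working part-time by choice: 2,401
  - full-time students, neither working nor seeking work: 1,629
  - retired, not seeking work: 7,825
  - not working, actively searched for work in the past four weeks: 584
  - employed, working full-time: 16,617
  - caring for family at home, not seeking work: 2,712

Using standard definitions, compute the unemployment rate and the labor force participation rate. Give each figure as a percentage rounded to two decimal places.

Employed = 2,401 + 16,617 = 19,018.
Unemployed = 584.
Labor force = 19,018 + 584 = 19,602.
Not in labor force = 1,629 + 7,825 + 2,712 = 12,166 (those not working and not actively searching are outside the labor force).
Civilian working-age population = 19,602 + 12,166 = 31,768.
Unemployment rate = 584 / 19,602 = 2.98%.
Labor force participation rate = 19,602 / 31,768 = 61.70%.

Unemployment rate ≈ 2.98%; labor force participation rate ≈ 61.70%.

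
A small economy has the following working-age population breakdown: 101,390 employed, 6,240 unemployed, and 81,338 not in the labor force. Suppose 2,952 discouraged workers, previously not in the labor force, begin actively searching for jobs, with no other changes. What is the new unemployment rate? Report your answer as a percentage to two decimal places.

New unemployment rate ≈ 8.31%.

Initially, labor force = 101,390 + 6,240 = 107,630, so u = 6,240/107,630 = 5.80%.
After the change, unemployed and labor force both rise by 2,952 → E = 101,390, U = 9,192, labor force = 110,582.
New unemployment rate = 9,192 / 110,582 = 8.31%.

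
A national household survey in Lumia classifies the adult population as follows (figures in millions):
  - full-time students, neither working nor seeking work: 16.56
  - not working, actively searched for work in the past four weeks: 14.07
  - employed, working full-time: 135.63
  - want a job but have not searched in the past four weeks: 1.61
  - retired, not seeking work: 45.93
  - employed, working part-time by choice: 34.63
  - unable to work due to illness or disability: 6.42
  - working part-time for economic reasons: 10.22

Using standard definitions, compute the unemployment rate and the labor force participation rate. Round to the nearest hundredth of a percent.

Employed = 135.63 + 34.63 + 10.22 = 180.48 million (anyone who worked, including part-time for economic reasons, counts as employed).
Unemployed = 14.07 million.
Labor force = 180.48 + 14.07 = 194.55 million.
Not in labor force = 16.56 + 1.61 + 45.93 + 6.42 = 70.52 million (those not working and not actively searching are outside the labor force — including those who want a job but have given up searching).
Civilian working-age population = 194.55 + 70.52 = 265.07 million.
Unemployment rate = 14.07 / 194.55 = 7.23%.
Labor force participation rate = 194.55 / 265.07 = 73.40%.

Unemployment rate ≈ 7.23%; labor force participation rate ≈ 73.40%.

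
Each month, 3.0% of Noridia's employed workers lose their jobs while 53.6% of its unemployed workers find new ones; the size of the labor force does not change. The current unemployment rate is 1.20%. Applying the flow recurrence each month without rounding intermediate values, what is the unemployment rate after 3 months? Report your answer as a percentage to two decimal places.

Unemployment rate after three months ≈ 4.97%.

With a fixed labor force, u_{t+1} = u_t + s·(1−u_t) − f·u_t = u_t·(1−s−f) + s.
Here 1−s−f = 0.434 and s = 0.030.
u_1 = 0.012000 × 0.434 + 0.030 = 0.035208.
u_2 = 0.035208 × 0.434 + 0.030 = 0.045280.
u_3 = 0.045280 × 0.434 + 0.030 = 0.049652.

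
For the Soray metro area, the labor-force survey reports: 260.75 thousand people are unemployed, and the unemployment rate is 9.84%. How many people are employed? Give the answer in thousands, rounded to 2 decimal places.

Labor force = U / u = 260.75 / 0.0984 ≈ 2,649.90 thousand.
Employed = labor force − unemployed = 2,649.90 − 260.75 = 2,389.15 thousand.

About 2,389.15 thousand are employed.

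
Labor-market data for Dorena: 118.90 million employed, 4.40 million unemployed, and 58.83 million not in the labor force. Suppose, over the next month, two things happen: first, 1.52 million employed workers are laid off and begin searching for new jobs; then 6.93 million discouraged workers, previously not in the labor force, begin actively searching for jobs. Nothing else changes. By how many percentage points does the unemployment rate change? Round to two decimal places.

The unemployment rate changes by +6.30 percentage points.

Initially, labor force = 118.90 + 4.40 = 123.30 million, so u = 4.40/123.30 = 3.57%.
After the first change, employed falls and unemployed rises by 1.52; labor force unchanged → E = 117.38, U = 5.92, labor force = 123.30 million.
After the second change, unemployed and labor force both rise by 6.93 → E = 117.38, U = 12.85, labor force = 130.23 million.
New unemployment rate = 12.85 / 130.23 = 9.87%.
Change = 9.87% − 3.57% = +6.30 percentage points.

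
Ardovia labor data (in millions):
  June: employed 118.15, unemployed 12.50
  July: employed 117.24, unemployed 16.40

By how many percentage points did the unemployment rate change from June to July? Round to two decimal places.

The unemployment rate changed by +2.70 percentage points.

June: labor force = 118.15 + 12.50 = 130.65; u = 12.50/130.65 = 9.57%.
July: labor force = 117.24 + 16.40 = 133.64; u = 16.40/133.64 = 12.27%.
Change = 12.27% − 9.57% = +2.70 pp.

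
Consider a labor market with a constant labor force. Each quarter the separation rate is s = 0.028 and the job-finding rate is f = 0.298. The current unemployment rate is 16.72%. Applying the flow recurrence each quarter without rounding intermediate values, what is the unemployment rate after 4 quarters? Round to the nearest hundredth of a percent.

Unemployment rate after four quarters ≈ 10.27%.

With a fixed labor force, u_{t+1} = u_t + s·(1−u_t) − f·u_t = u_t·(1−s−f) + s.
Here 1−s−f = 0.674 and s = 0.028.
u_1 = 0.167200 × 0.674 + 0.028 = 0.140693.
u_2 = 0.140693 × 0.674 + 0.028 = 0.122827.
u_3 = 0.122827 × 0.674 + 0.028 = 0.110785.
u_4 = 0.110785 × 0.674 + 0.028 = 0.102669.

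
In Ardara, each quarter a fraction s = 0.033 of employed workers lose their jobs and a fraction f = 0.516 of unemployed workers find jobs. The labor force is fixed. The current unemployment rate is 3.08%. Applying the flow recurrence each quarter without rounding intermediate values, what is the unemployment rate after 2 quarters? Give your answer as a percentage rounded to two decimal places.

Unemployment rate after two quarters ≈ 5.41%.

With a fixed labor force, u_{t+1} = u_t + s·(1−u_t) − f·u_t = u_t·(1−s−f) + s.
Here 1−s−f = 0.451 and s = 0.033.
u_1 = 0.030800 × 0.451 + 0.033 = 0.046891.
u_2 = 0.046891 × 0.451 + 0.033 = 0.054148.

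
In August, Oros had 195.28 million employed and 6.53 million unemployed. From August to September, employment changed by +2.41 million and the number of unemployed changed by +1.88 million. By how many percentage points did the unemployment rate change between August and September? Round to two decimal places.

The unemployment rate changed by +0.84 percentage points.

August: labor force = 195.28 + 6.53 = 201.81; u = 6.53/201.81 = 3.24%.
September: labor force = 197.69 + 8.41 = 206.10; u = 8.41/206.10 = 4.08%.
Change = 4.08% − 3.24% = +0.84 pp.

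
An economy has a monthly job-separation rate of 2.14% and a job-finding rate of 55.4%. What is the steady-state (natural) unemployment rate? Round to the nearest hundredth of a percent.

At steady state the flows balance: s·E = f·U, so U/(E+U) = s/(s+f).
u* = 2.14 / (2.14 + 55.4) = 2.14 / 57.54 = 3.72%.

Steady-state unemployment rate ≈ 3.72%.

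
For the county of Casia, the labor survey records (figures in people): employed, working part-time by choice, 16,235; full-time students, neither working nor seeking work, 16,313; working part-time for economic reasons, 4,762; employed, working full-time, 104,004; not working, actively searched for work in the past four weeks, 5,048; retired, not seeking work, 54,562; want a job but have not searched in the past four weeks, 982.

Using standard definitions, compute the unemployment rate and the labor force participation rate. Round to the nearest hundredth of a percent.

Unemployment rate ≈ 3.88%; labor force participation rate ≈ 64.41%.

Employed = 16,235 + 4,762 + 104,004 = 125,001 (anyone who worked, including part-time for economic reasons, counts as employed).
Unemployed = 5,048.
Labor force = 125,001 + 5,048 = 130,049.
Not in labor force = 16,313 + 54,562 + 982 = 71,857 (those not working and not actively searching are outside the labor force — including those who want a job but have given up searching).
Civilian working-age population = 130,049 + 71,857 = 201,906.
Unemployment rate = 5,048 / 130,049 = 3.88%.
Labor force participation rate = 130,049 / 201,906 = 64.41%.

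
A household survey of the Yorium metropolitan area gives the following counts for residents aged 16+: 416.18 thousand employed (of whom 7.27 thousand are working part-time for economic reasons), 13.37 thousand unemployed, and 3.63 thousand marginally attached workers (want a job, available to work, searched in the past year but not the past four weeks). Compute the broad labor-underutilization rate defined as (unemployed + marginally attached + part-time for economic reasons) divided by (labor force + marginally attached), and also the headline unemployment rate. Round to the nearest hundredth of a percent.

Broad underutilization rate ≈ 5.60%; headline unemployment rate ≈ 3.11%.

Labor force = 416.18 + 13.37 = 429.55 thousand.
Numerator = 13.37 + 3.63 + 7.27 = 24.27 thousand.
Denominator = 429.55 + 3.63 = 433.18 thousand.
Broad rate = 24.27 / 433.18 = 5.60%.
Headline unemployment rate = 13.37 / 429.55 = 3.11%.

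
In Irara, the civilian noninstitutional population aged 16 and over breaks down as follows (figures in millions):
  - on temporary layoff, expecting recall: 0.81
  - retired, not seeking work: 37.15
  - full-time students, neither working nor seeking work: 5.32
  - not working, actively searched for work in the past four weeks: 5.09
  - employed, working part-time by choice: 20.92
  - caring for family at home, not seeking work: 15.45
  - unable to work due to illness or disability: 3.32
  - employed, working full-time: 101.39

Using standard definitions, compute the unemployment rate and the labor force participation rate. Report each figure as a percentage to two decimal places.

Unemployment rate ≈ 4.60%; labor force participation rate ≈ 67.67%.

Employed = 20.92 + 101.39 = 122.31 million.
Unemployed = 0.81 + 5.09 = 5.90 million (jobless and actively searching, or on temporary layoff).
Labor force = 122.31 + 5.90 = 128.21 million.
Not in labor force = 37.15 + 5.32 + 15.45 + 3.32 = 61.24 million (those not working and not actively searching are outside the labor force).
Civilian working-age population = 128.21 + 61.24 = 189.45 million.
Unemployment rate = 5.90 / 128.21 = 4.60%.
Labor force participation rate = 128.21 / 189.45 = 67.67%.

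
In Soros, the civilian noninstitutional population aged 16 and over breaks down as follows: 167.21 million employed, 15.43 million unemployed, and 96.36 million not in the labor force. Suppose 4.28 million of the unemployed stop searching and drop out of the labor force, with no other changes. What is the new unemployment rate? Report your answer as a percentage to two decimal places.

New unemployment rate ≈ 6.25%.

Initially, labor force = 167.21 + 15.43 = 182.64 million, so u = 15.43/182.64 = 8.45%.
After the change, unemployed and labor force both fall by 4.28 → E = 167.21, U = 11.15, labor force = 178.36 million.
New unemployment rate = 11.15 / 178.36 = 6.25%.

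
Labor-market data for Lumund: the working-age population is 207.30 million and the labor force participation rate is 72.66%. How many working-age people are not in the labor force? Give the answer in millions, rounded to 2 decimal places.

About 56.68 million are not in the labor force.

Share not in the labor force = 1 − 0.7266 = 0.2734.
Not in labor force = 0.2734 × 207.30 ≈ 56.68 million.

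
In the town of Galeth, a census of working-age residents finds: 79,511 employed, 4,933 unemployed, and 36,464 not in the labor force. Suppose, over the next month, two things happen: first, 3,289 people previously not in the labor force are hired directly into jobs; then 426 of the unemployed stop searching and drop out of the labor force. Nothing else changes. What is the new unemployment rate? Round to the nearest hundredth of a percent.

New unemployment rate ≈ 5.16%.

Initially, labor force = 79,511 + 4,933 = 84,444, so u = 4,933/84,444 = 5.84%.
After the first change, employed and labor force both rise by 3,289; unemployed unchanged → E = 82,800, U = 4,933, labor force = 87,733.
After the second change, unemployed and labor force both fall by 426 → E = 82,800, U = 4,507, labor force = 87,307.
New unemployment rate = 4,507 / 87,307 = 5.16%.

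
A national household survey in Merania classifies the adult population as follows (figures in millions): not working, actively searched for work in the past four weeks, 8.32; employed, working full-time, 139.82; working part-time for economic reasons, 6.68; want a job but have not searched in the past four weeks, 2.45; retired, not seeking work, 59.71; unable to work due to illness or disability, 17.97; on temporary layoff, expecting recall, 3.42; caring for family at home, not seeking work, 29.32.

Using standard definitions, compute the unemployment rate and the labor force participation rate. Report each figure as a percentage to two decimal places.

Unemployment rate ≈ 7.42%; labor force participation rate ≈ 59.11%.

Employed = 139.82 + 6.68 = 146.50 million (anyone who worked, including part-time for economic reasons, counts as employed).
Unemployed = 8.32 + 3.42 = 11.74 million (jobless and actively searching, or on temporary layoff).
Labor force = 146.50 + 11.74 = 158.24 million.
Not in labor force = 2.45 + 59.71 + 17.97 + 29.32 = 109.45 million (those not working and not actively searching are outside the labor force — including those who want a job but have given up searching).
Civilian working-age population = 158.24 + 109.45 = 267.69 million.
Unemployment rate = 11.74 / 158.24 = 7.42%.
Labor force participation rate = 158.24 / 267.69 = 59.11%.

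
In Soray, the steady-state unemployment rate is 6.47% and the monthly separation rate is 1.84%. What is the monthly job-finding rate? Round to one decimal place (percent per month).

From u* = s/(s+f): f = s·(1−u)/u.
f = 1.84 × (1 − 0.0647) / 0.0647 = 1.7210 / 0.0647 ≈ 26.6% per month.

Job-finding rate ≈ 26.6% per month.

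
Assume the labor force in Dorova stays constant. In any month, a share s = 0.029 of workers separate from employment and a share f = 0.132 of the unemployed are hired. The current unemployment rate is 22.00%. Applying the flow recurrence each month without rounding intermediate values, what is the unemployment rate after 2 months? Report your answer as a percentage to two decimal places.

Unemployment rate after two months ≈ 20.82%.

With a fixed labor force, u_{t+1} = u_t + s·(1−u_t) − f·u_t = u_t·(1−s−f) + s.
Here 1−s−f = 0.839 and s = 0.029.
u_1 = 0.220000 × 0.839 + 0.029 = 0.213580.
u_2 = 0.213580 × 0.839 + 0.029 = 0.208194.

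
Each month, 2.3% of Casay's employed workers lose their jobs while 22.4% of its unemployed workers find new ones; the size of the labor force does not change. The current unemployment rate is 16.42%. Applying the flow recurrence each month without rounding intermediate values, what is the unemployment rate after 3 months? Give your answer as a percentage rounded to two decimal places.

Unemployment rate after three months ≈ 12.35%.

With a fixed labor force, u_{t+1} = u_t + s·(1−u_t) − f·u_t = u_t·(1−s−f) + s.
Here 1−s−f = 0.753 and s = 0.023.
u_1 = 0.164200 × 0.753 + 0.023 = 0.146643.
u_2 = 0.146643 × 0.753 + 0.023 = 0.133422.
u_3 = 0.133422 × 0.753 + 0.023 = 0.123467.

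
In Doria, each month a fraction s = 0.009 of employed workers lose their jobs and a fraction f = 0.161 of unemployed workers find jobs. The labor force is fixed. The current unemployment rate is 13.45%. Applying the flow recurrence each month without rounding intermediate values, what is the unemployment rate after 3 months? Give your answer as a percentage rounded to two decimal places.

With a fixed labor force, u_{t+1} = u_t + s·(1−u_t) − f·u_t = u_t·(1−s−f) + s.
Here 1−s−f = 0.830 and s = 0.009.
u_1 = 0.134500 × 0.830 + 0.009 = 0.120635.
u_2 = 0.120635 × 0.830 + 0.009 = 0.109127.
u_3 = 0.109127 × 0.830 + 0.009 = 0.099575.

Unemployment rate after three months ≈ 9.96%.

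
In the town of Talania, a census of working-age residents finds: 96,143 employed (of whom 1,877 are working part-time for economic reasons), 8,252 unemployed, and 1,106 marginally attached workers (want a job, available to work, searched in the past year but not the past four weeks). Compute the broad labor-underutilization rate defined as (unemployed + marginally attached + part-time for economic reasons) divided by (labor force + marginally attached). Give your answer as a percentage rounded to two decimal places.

Broad underutilization rate ≈ 10.65%.

Labor force = 96,143 + 8,252 = 104,395.
Numerator = 8,252 + 1,106 + 1,877 = 11,235.
Denominator = 104,395 + 1,106 = 105,501.
Broad rate = 11,235 / 105,501 = 10.65%.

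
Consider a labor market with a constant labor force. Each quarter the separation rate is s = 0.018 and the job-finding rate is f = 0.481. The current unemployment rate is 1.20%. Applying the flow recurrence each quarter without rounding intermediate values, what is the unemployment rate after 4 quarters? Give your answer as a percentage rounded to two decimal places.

Unemployment rate after four quarters ≈ 3.46%.

With a fixed labor force, u_{t+1} = u_t + s·(1−u_t) − f·u_t = u_t·(1−s−f) + s.
Here 1−s−f = 0.501 and s = 0.018.
u_1 = 0.012000 × 0.501 + 0.018 = 0.024012.
u_2 = 0.024012 × 0.501 + 0.018 = 0.030030.
u_3 = 0.030030 × 0.501 + 0.018 = 0.033045.
u_4 = 0.033045 × 0.501 + 0.018 = 0.034556.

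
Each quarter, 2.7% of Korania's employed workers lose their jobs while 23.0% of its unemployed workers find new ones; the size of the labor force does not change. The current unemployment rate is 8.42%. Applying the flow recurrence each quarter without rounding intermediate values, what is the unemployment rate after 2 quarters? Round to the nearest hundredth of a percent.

Unemployment rate after two quarters ≈ 9.35%.

With a fixed labor force, u_{t+1} = u_t + s·(1−u_t) − f·u_t = u_t·(1−s−f) + s.
Here 1−s−f = 0.743 and s = 0.027.
u_1 = 0.084200 × 0.743 + 0.027 = 0.089561.
u_2 = 0.089561 × 0.743 + 0.027 = 0.093544.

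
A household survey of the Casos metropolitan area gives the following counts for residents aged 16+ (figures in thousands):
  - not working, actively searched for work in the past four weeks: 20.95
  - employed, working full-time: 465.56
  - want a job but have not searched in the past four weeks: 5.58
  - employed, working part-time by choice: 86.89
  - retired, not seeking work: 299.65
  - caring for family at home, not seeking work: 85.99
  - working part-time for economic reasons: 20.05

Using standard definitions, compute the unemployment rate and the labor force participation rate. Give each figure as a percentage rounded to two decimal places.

Unemployment rate ≈ 3.53%; labor force participation rate ≈ 60.27%.

Employed = 465.56 + 86.89 + 20.05 = 572.50 thousand (anyone who worked, including part-time for economic reasons, counts as employed).
Unemployed = 20.95 thousand.
Labor force = 572.50 + 20.95 = 593.45 thousand.
Not in labor force = 5.58 + 299.65 + 85.99 = 391.22 thousand (those not working and not actively searching are outside the labor force — including those who want a job but have given up searching).
Civilian working-age population = 593.45 + 391.22 = 984.67 thousand.
Unemployment rate = 20.95 / 593.45 = 3.53%.
Labor force participation rate = 593.45 / 984.67 = 60.27%.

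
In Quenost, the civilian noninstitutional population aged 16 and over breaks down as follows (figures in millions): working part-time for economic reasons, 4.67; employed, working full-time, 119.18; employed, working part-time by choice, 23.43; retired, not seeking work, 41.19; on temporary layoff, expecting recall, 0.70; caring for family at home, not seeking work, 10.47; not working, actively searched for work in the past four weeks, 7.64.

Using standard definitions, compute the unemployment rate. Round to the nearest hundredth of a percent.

Employed = 4.67 + 119.18 + 23.43 = 147.28 million (anyone who worked, including part-time for economic reasons, counts as employed).
Unemployed = 0.70 + 7.64 = 8.34 million (jobless and actively searching, or on temporary layoff).
Labor force = 147.28 + 8.34 = 155.62 million.
Unemployment rate = 8.34 / 155.62 = 5.36%.

Unemployment rate ≈ 5.36%.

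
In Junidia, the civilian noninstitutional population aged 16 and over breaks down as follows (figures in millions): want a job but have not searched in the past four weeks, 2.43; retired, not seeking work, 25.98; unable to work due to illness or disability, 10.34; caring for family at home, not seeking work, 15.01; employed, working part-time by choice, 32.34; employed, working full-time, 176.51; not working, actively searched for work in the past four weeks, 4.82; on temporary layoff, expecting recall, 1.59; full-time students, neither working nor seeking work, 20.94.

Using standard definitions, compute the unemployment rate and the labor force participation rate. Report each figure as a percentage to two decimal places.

Employed = 32.34 + 176.51 = 208.85 million.
Unemployed = 4.82 + 1.59 = 6.41 million (jobless and actively searching, or on temporary layoff).
Labor force = 208.85 + 6.41 = 215.26 million.
Not in labor force = 2.43 + 25.98 + 10.34 + 15.01 + 20.94 = 74.70 million (those not working and not actively searching are outside the labor force — including those who want a job but have given up searching).
Civilian working-age population = 215.26 + 74.70 = 289.96 million.
Unemployment rate = 6.41 / 215.26 = 2.98%.
Labor force participation rate = 215.26 / 289.96 = 74.24%.

Unemployment rate ≈ 2.98%; labor force participation rate ≈ 74.24%.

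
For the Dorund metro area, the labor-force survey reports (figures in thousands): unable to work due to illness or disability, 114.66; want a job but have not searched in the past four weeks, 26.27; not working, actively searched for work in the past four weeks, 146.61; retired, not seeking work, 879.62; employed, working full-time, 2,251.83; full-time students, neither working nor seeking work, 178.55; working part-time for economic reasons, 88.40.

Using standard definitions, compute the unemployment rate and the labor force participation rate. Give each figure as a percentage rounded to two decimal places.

Employed = 2,251.83 + 88.40 = 2,340.23 thousand (anyone who worked, including part-time for economic reasons, counts as employed).
Unemployed = 146.61 thousand.
Labor force = 2,340.23 + 146.61 = 2,486.84 thousand.
Not in labor force = 114.66 + 26.27 + 879.62 + 178.55 = 1,199.10 thousand (those not working and not actively searching are outside the labor force — including those who want a job but have given up searching).
Civilian working-age population = 2,486.84 + 1,199.10 = 3,685.94 thousand.
Unemployment rate = 146.61 / 2,486.84 = 5.90%.
Labor force participation rate = 2,486.84 / 3,685.94 = 67.47%.

Unemployment rate ≈ 5.90%; labor force participation rate ≈ 67.47%.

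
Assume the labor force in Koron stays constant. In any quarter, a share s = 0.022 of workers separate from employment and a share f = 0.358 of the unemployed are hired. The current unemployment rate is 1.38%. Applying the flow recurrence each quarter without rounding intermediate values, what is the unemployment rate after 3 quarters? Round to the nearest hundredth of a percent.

Unemployment rate after three quarters ≈ 4.74%.

With a fixed labor force, u_{t+1} = u_t + s·(1−u_t) − f·u_t = u_t·(1−s−f) + s.
Here 1−s−f = 0.620 and s = 0.022.
u_1 = 0.013800 × 0.620 + 0.022 = 0.030556.
u_2 = 0.030556 × 0.620 + 0.022 = 0.040945.
u_3 = 0.040945 × 0.620 + 0.022 = 0.047386.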